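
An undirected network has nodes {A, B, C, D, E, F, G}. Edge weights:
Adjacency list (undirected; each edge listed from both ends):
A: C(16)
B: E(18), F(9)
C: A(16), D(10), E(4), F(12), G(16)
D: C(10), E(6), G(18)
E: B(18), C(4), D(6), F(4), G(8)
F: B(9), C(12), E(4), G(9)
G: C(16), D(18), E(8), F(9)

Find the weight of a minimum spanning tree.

Sort edges by weight, then run Kruskal:
C—E (4): add. Components now {A} {B} {C,E} {D} {F} {G}
E—F (4): add. Components now {A} {B} {C,E,F} {D} {G}
D—E (6): add. Components now {A} {B} {C,D,E,F} {G}
E—G (8): add. Components now {A} {B} {C,D,E,F,G}
B—F (9): add. Components now {A} {B,C,D,E,F,G}
F—G (9): skip — F and G already connected.
C—D (10): skip — C and D already connected.
C—F (12): skip — C and F already connected.
A—C (16): add. Components now {A,B,C,D,E,F,G}
MST edges: C—E, E—F, D—E, E—G, B—F, A—C; total weight 4+4+6+8+9+16 = 47.

47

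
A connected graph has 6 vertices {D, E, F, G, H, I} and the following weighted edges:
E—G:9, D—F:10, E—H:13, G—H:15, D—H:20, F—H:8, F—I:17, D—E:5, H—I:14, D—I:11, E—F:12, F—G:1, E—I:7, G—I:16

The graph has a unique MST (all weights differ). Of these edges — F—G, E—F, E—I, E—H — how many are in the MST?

2

Kruskal: consider edges lightest-first.
F—G (1): add. Components now {D} {E} {F,G} {H} {I}
D—E (5): add. Components now {D,E} {F,G} {H} {I}
E—I (7): add. Components now {D,E,I} {F,G} {H}
F—H (8): add. Components now {D,E,I} {F,G,H}
E—G (9): add. Components now {D,E,F,G,H,I}
MST edge set: {F—G, D—E, E—I, F—H, E—G}.
Of the listed edges, {F—G, E—I} are in the MST → 2.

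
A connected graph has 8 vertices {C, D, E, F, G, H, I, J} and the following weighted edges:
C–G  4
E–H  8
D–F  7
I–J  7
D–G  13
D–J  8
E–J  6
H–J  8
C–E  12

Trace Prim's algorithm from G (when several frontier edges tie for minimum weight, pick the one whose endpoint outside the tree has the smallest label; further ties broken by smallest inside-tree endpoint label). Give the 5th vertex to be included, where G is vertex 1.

Prim, starting at G.
Step 1: frontier [C–G 4, D–G 13] → take C–G (4); add C.
Step 2: frontier [C–E 12, D–G 13] → take C–E (12); add E.
Step 3: frontier [E–J 6, E–H 8, D–G 13] → take E–J (6); add J.
Step 4: frontier [E–H 8, D–G 13, I–J 7, D–J 8, H–J 8] → take I–J (7); add I.
Step 5: frontier [E–H 8, D–G 13, D–J 8, H–J 8] → take D–J (8); add D.
Step 6: frontier [D–F 7, E–H 8, H–J 8] → take D–F (7); add F.
Step 7: frontier [E–H 8, H–J 8] → take E–H (8); add H.
Vertex order: G, C, E, J, I, D, F, H. The 5th vertex is I.

I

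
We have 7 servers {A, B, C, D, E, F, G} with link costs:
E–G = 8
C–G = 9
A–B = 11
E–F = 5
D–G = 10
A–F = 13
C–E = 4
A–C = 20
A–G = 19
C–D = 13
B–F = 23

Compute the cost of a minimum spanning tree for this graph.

Kruskal's algorithm — process edges by increasing weight (ties by edge label):
C–E (4): add — endpoints in different components.
E–F (5): add — endpoints in different components.
E–G (8): add — endpoints in different components.
C–G (9): skip — C and G already connected.
D–G (10): add — endpoints in different components.
A–B (11): add — endpoints in different components.
A–F (13): add — endpoints in different components.
MST edges: C–E, E–F, E–G, D–G, A–B, A–F; total weight 4+5+8+10+11+13 = 51.

51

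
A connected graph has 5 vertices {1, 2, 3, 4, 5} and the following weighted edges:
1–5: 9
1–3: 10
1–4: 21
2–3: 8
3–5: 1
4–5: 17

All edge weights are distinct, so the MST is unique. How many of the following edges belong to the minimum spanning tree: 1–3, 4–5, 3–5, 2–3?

Kruskal: consider edges lightest-first.
3–5 (1): add — endpoints in different components.
2–3 (8): add — endpoints in different components.
1–5 (9): add — endpoints in different components.
1–3 (10): skip — 1 and 3 already connected.
4–5 (17): add — endpoints in different components.
MST edge set: {3–5, 2–3, 1–5, 4–5}.
Of the listed edges, {4–5, 3–5, 2–3} are in the MST → 3.

3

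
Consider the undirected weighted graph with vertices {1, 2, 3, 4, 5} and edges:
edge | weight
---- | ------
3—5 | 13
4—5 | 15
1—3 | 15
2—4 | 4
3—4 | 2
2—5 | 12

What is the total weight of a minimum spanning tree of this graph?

Prim's algorithm from 5:
Step 1: cheapest edge leaving the tree is 2—5 (12); add 2.
Step 2: cheapest edge leaving the tree is 2—4 (4); add 4.
Step 3: cheapest edge leaving the tree is 3—4 (2); add 3.
Step 4: cheapest edge leaving the tree is 1—3 (15); add 1.
MST edges: 2—5, 2—4, 3—4, 1—3; total weight 12+4+2+15 = 33.

33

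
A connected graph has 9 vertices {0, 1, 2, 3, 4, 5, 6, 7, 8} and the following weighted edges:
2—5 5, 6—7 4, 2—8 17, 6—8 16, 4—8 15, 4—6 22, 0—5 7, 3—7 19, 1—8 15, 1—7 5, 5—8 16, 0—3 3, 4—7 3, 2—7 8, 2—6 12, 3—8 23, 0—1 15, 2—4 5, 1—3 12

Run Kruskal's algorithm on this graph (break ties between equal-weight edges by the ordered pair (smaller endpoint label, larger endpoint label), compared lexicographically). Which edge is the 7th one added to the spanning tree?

0-5

Kruskal's algorithm — process edges by increasing weight (ties by edge label):
0—3 (3): add — endpoints in different components.
4—7 (3): add — endpoints in different components.
6—7 (4): add — endpoints in different components.
1—7 (5): add — endpoints in different components.
2—4 (5): add — endpoints in different components.
2—5 (5): add — endpoints in different components.
0—5 (7): add — endpoints in different components.
2—7 (8): skip — 2 and 7 already connected.
1—3 (12): skip — 1 and 3 already connected.
2—6 (12): skip — 2 and 6 already connected.
0—1 (15): skip — 0 and 1 already connected.
1—8 (15): add — endpoints in different components.
The 7th edge added is 0—5.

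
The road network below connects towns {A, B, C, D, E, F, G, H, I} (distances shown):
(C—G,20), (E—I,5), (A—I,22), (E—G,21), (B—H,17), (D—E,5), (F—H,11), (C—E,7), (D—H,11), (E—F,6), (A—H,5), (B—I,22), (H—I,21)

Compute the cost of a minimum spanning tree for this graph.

Prim, starting at H.
Step 1: cheapest edge leaving the tree is A—H (5); add A.
Step 2: cheapest edge leaving the tree is D—H (11); add D.
Step 3: cheapest edge leaving the tree is D—E (5); add E.
Step 4: cheapest edge leaving the tree is E—I (5); add I.
Step 5: cheapest edge leaving the tree is E—F (6); add F.
Step 6: cheapest edge leaving the tree is C—E (7); add C.
Step 7: cheapest edge leaving the tree is B—H (17); add B.
Step 8: cheapest edge leaving the tree is C—G (20); add G.
MST edges: A—H, D—H, D—E, E—I, E—F, C—E, B—H, C—G; total weight 5+11+5+5+6+7+17+20 = 76.

76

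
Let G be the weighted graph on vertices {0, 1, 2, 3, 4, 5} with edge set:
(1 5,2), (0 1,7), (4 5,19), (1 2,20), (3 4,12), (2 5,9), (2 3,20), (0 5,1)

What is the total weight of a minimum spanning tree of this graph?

43

Prim, starting at 1.
Step 1: cheapest edge leaving the tree is 1 5 (2); add 5.
Step 2: cheapest edge leaving the tree is 0 5 (1); add 0.
Step 3: cheapest edge leaving the tree is 2 5 (9); add 2.
Step 4: cheapest edge leaving the tree is 4 5 (19); add 4.
Step 5: cheapest edge leaving the tree is 3 4 (12); add 3.
MST edges: 1 5, 0 5, 2 5, 4 5, 3 4; total weight 2+1+9+19+12 = 43.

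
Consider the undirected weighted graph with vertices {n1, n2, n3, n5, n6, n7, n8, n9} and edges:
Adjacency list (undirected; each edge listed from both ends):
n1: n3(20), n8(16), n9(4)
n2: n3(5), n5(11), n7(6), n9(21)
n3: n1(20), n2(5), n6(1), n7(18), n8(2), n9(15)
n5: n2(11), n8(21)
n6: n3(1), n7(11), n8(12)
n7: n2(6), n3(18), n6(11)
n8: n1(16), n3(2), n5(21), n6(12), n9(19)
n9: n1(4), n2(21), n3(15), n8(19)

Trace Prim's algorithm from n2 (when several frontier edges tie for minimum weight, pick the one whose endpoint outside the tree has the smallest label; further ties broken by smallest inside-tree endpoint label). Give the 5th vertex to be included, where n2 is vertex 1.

n7

Prim's algorithm from n2:
Step 1: cheapest edge leaving the tree is n2 n3 (5); add n3.
Step 2: cheapest edge leaving the tree is n3 n6 (1); add n6.
Step 3: cheapest edge leaving the tree is n3 n8 (2); add n8.
Step 4: cheapest edge leaving the tree is n2 n7 (6); add n7.
Step 5: cheapest edge leaving the tree is n2 n5 (11); add n5.
Step 6: cheapest edge leaving the tree is n3 n9 (15); add n9.
Step 7: cheapest edge leaving the tree is n1 n9 (4); add n1.
Vertex order: n2, n3, n6, n8, n7, n5, n9, n1. The 5th vertex is n7.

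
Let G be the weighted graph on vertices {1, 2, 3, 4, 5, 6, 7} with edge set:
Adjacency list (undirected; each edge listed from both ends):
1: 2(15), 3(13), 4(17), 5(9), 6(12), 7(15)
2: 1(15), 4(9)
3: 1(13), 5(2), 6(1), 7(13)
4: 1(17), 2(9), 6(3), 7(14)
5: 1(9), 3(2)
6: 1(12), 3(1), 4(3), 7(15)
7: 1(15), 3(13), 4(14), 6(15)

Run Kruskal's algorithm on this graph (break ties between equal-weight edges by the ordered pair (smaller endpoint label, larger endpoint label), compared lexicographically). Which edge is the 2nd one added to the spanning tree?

Kruskal's algorithm — process edges by increasing weight (ties by edge label):
3—6 (1): add. Components now {1} {2} {3,6} {4} {5} {7}
3—5 (2): add. Components now {1} {2} {3,5,6} {4} {7}
4—6 (3): add. Components now {1} {2} {3,4,5,6} {7}
1—5 (9): add. Components now {1,3,4,5,6} {2} {7}
2—4 (9): add. Components now {1,2,3,4,5,6} {7}
1—6 (12): skip — 1 and 6 already connected.
1—3 (13): skip — 1 and 3 already connected.
3—7 (13): add. Components now {1,2,3,4,5,6,7}
The 2nd edge added is 3—5.

3-5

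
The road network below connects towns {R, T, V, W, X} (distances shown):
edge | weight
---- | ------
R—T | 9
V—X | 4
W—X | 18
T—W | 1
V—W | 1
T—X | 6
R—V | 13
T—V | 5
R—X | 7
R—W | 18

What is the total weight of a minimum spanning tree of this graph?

13

Kruskal's algorithm — process edges by increasing weight (ties by edge label):
T—W (1): add. Components now {X} {R} {T,W} {V}
V—W (1): add. Components now {X} {R} {T,V,W}
V—X (4): add. Components now {T,V,W,X} {R}
T—V (5): skip — T and V already connected.
T—X (6): skip — X and T already connected.
R—X (7): add. Components now {R,T,V,W,X}
MST edges: T—W, V—W, V—X, R—X; total weight 1+1+4+7 = 13.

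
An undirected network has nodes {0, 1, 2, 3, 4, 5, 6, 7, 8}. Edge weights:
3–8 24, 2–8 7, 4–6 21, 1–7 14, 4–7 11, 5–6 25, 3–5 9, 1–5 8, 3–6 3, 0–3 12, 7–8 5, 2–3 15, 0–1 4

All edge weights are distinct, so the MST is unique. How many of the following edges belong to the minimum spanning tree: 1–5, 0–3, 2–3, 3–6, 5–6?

2

Kruskal: consider edges lightest-first.
3–6 (3): add — endpoints in different components.
0–1 (4): add — endpoints in different components.
7–8 (5): add — endpoints in different components.
2–8 (7): add — endpoints in different components.
1–5 (8): add — endpoints in different components.
3–5 (9): add — endpoints in different components.
4–7 (11): add — endpoints in different components.
0–3 (12): skip — 0 and 3 already connected.
1–7 (14): add — endpoints in different components.
MST edge set: {3–6, 0–1, 7–8, 2–8, 1–5, 3–5, 4–7, 1–7}.
Of the listed edges, {1–5, 3–6} are in the MST → 2.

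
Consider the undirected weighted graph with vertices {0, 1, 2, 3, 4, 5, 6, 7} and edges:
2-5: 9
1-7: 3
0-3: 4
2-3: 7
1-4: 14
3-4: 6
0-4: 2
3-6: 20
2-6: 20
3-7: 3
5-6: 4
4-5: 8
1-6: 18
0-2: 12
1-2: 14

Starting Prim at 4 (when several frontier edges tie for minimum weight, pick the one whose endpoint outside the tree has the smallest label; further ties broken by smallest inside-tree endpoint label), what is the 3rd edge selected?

3-7

Prim's algorithm from 4:
Step 1: cheapest edge leaving the tree is 0-4 (2); add 0.
Step 2: cheapest edge leaving the tree is 0-3 (4); add 3.
Step 3: cheapest edge leaving the tree is 3-7 (3); add 7.
Step 4: cheapest edge leaving the tree is 1-7 (3); add 1.
Step 5: cheapest edge leaving the tree is 2-3 (7); add 2.
Step 6: cheapest edge leaving the tree is 4-5 (8); add 5.
Step 7: cheapest edge leaving the tree is 5-6 (4); add 6.
The 3rd edge added is 3-7.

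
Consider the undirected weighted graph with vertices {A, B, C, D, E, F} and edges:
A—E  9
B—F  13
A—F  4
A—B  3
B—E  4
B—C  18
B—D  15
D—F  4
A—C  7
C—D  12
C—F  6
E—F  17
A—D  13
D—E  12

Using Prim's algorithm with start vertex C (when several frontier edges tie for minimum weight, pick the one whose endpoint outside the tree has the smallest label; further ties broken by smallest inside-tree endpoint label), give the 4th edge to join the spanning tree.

D-F

Grow the tree from C using Prim:
Step 1: cheapest edge leaving the tree is C—F (6); add F.
Step 2: cheapest edge leaving the tree is A—F (4); add A.
Step 3: cheapest edge leaving the tree is A—B (3); add B.
Step 4: cheapest edge leaving the tree is D—F (4); add D.
Step 5: cheapest edge leaving the tree is B—E (4); add E.
The 4th edge added is D—F.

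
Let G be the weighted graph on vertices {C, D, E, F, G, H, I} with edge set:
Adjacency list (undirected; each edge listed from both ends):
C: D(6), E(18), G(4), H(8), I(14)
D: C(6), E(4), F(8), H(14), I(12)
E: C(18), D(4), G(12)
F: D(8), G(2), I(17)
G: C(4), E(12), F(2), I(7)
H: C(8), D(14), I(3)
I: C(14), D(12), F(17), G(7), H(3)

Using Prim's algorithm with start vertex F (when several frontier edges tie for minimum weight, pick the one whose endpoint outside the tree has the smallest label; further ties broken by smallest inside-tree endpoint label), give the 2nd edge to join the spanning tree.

Prim, starting at F.
Step 1: cheapest edge leaving the tree is F G (2); add G.
Step 2: cheapest edge leaving the tree is C G (4); add C.
Step 3: cheapest edge leaving the tree is C D (6); add D.
Step 4: cheapest edge leaving the tree is D E (4); add E.
Step 5: cheapest edge leaving the tree is G I (7); add I.
Step 6: cheapest edge leaving the tree is H I (3); add H.
The 2nd edge added is C G.

C-G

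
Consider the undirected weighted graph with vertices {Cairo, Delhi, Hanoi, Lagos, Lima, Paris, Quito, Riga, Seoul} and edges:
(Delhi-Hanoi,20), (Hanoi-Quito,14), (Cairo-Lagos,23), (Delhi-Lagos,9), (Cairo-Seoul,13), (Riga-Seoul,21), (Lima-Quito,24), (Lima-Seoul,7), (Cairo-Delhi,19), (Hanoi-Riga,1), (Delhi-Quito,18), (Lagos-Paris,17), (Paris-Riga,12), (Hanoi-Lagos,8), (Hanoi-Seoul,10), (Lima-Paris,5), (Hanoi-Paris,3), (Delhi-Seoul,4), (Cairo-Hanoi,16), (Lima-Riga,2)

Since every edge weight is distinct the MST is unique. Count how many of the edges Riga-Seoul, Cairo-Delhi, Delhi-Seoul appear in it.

Kruskal's algorithm — process edges by increasing weight (ties by edge label):
Hanoi-Riga (1): add — endpoints in different components.
Lima-Riga (2): add — endpoints in different components.
Hanoi-Paris (3): add — endpoints in different components.
Delhi-Seoul (4): add — endpoints in different components.
Lima-Paris (5): skip — Lima and Paris already connected.
Lima-Seoul (7): add — endpoints in different components.
Hanoi-Lagos (8): add — endpoints in different components.
Delhi-Lagos (9): skip — Lagos and Delhi already connected.
Hanoi-Seoul (10): skip — Hanoi and Seoul already connected.
Paris-Riga (12): skip — Riga and Paris already connected.
Cairo-Seoul (13): add — endpoints in different components.
Hanoi-Quito (14): add — endpoints in different components.
MST edge set: {Hanoi-Riga, Lima-Riga, Hanoi-Paris, Delhi-Seoul, Lima-Seoul, Hanoi-Lagos, Cairo-Seoul, Hanoi-Quito}.
Of the listed edges, {Delhi-Seoul} are in the MST → 1.

1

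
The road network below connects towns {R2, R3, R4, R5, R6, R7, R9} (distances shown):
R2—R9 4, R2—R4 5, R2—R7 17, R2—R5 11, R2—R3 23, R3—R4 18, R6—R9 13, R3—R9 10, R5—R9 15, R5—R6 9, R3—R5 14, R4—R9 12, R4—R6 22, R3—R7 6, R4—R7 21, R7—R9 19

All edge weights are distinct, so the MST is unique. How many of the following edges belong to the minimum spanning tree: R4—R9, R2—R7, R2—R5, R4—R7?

Kruskal's algorithm — process edges by increasing weight (ties by edge label):
R2—R9 (4): add. Components now {R2,R9} {R4} {R3} {R6} {R7} {R5}
R2—R4 (5): add. Components now {R2,R4,R9} {R3} {R6} {R7} {R5}
R3—R7 (6): add. Components now {R2,R4,R9} {R3,R7} {R6} {R5}
R5—R6 (9): add. Components now {R2,R4,R9} {R3,R7} {R5,R6}
R3—R9 (10): add. Components now {R2,R3,R4,R7,R9} {R5,R6}
R2—R5 (11): add. Components now {R2,R3,R4,R5,R6,R7,R9}
MST edge set: {R2—R9, R2—R4, R3—R7, R5—R6, R3—R9, R2—R5}.
Of the listed edges, {R2—R5} are in the MST → 1.

1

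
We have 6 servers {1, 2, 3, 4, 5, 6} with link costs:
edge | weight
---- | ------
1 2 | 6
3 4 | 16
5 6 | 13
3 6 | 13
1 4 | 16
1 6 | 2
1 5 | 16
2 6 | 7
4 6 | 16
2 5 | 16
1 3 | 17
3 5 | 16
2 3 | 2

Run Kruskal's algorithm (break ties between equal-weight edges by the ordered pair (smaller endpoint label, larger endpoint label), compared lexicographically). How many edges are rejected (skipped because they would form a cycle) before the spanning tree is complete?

2

Kruskal: consider edges lightest-first.
1 6 (2): add. Components now {1,6} {2} {3} {4} {5}
2 3 (2): add. Components now {1,6} {2,3} {4} {5}
1 2 (6): add. Components now {1,2,3,6} {4} {5}
2 6 (7): skip — 2 and 6 already connected.
3 6 (13): skip — 3 and 6 already connected.
5 6 (13): add. Components now {1,2,3,5,6} {4}
1 4 (16): add. Components now {1,2,3,4,5,6}
Edges rejected before the tree was complete: 2.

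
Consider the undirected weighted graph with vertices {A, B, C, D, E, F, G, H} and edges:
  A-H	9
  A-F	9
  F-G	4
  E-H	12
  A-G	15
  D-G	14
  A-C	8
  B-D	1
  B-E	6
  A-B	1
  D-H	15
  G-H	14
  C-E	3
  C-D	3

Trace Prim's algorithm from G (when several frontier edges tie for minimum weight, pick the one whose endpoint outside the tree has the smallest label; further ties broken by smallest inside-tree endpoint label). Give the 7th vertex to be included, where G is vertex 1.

E

Prim's algorithm from G:
Step 1: cheapest edge leaving the tree is F-G (4); add F.
Step 2: cheapest edge leaving the tree is A-F (9); add A.
Step 3: cheapest edge leaving the tree is A-B (1); add B.
Step 4: cheapest edge leaving the tree is B-D (1); add D.
Step 5: cheapest edge leaving the tree is C-D (3); add C.
Step 6: cheapest edge leaving the tree is C-E (3); add E.
Step 7: cheapest edge leaving the tree is A-H (9); add H.
Vertex order: G, F, A, B, D, C, E, H. The 7th vertex is E.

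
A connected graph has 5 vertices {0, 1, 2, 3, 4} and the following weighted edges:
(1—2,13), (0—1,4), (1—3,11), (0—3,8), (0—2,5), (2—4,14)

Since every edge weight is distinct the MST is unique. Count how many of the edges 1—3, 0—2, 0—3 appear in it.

2

Kruskal's algorithm — process edges by increasing weight (ties by edge label):
0—1 (4): add. Components now {0,1} {2} {3} {4}
0—2 (5): add. Components now {0,1,2} {3} {4}
0—3 (8): add. Components now {0,1,2,3} {4}
1—3 (11): skip — 1 and 3 already connected.
1—2 (13): skip — 1 and 2 already connected.
2—4 (14): add. Components now {0,1,2,3,4}
MST edge set: {0—1, 0—2, 0—3, 2—4}.
Of the listed edges, {0—2, 0—3} are in the MST → 2.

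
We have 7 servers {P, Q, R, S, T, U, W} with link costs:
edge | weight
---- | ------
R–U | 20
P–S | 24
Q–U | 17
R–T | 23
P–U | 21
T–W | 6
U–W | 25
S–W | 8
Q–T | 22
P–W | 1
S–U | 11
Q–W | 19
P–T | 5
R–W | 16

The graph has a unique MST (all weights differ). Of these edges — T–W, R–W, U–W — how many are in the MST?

Kruskal: consider edges lightest-first.
P–W (1): add. Components now {R} {U} {P,W} {T} {Q} {S}
P–T (5): add. Components now {R} {U} {P,T,W} {Q} {S}
T–W (6): skip — W and T already connected.
S–W (8): add. Components now {R} {U} {P,S,T,W} {Q}
S–U (11): add. Components now {R} {P,S,T,U,W} {Q}
R–W (16): add. Components now {P,R,S,T,U,W} {Q}
Q–U (17): add. Components now {P,Q,R,S,T,U,W}
MST edge set: {P–W, P–T, S–W, S–U, R–W, Q–U}.
Of the listed edges, {R–W} are in the MST → 1.

1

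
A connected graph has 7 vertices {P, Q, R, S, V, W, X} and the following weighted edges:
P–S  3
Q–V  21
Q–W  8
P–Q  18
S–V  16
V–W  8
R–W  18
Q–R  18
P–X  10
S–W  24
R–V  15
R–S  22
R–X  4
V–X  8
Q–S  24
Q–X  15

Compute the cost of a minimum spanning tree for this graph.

41

Prim's algorithm from W:
Step 1: cheapest edge leaving the tree is Q–W (8); add Q.
Step 2: cheapest edge leaving the tree is V–W (8); add V.
Step 3: cheapest edge leaving the tree is V–X (8); add X.
Step 4: cheapest edge leaving the tree is R–X (4); add R.
Step 5: cheapest edge leaving the tree is P–X (10); add P.
Step 6: cheapest edge leaving the tree is P–S (3); add S.
MST edges: Q–W, V–W, V–X, R–X, P–X, P–S; total weight 8+8+8+4+10+3 = 41.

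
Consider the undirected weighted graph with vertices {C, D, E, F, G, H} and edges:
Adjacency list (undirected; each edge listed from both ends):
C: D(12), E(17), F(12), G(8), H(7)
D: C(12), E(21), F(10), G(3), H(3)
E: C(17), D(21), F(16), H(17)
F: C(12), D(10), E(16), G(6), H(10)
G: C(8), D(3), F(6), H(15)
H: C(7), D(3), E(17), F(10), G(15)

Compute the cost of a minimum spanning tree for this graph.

Grow the tree from H using Prim:
Step 1: frontier [D—H 3, C—H 7, F—H 10, G—H 15, E—H 17] → take D—H (3); add D.
Step 2: frontier [D—G 3, D—F 10, C—D 12, D—E 21, C—H 7, F—H 10, G—H 15, E—H 17] → take D—G (3); add G.
Step 3: frontier [D—F 10, C—D 12, D—E 21, F—G 6, C—G 8, C—H 7, F—H 10, E—H 17] → take F—G (6); add F.
Step 4: frontier [C—D 12, D—E 21, C—F 12, E—F 16, C—G 8, C—H 7, E—H 17] → take C—H (7); add C.
Step 5: frontier [C—E 17, D—E 21, E—F 16, E—H 17] → take E—F (16); add E.
MST edges: D—H, D—G, F—G, C—H, E—F; total weight 3+3+6+7+16 = 35.

35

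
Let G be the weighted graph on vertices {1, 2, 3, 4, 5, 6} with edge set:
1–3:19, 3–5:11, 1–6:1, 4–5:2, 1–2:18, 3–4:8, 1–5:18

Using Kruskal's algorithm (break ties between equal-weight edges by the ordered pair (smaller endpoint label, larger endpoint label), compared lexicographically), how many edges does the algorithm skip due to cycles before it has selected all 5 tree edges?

1

Kruskal's algorithm — process edges by increasing weight (ties by edge label):
1–6 (1): add. Components now {1,6} {2} {3} {4} {5}
4–5 (2): add. Components now {1,6} {2} {3} {4,5}
3–4 (8): add. Components now {1,6} {2} {3,4,5}
3–5 (11): skip — 3 and 5 already connected.
1–2 (18): add. Components now {1,2,6} {3,4,5}
1–5 (18): add. Components now {1,2,3,4,5,6}
Edges rejected before the tree was complete: 1.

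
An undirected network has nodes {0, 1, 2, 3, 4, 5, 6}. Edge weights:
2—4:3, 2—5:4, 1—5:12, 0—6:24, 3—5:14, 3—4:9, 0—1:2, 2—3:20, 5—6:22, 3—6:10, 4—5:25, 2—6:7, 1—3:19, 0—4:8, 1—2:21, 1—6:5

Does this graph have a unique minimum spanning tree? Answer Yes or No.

Yes

Kruskal: consider edges lightest-first.
0—1 (2): add. Components now {0,1} {2} {3} {4} {5} {6}
2—4 (3): add. Components now {0,1} {2,4} {3} {5} {6}
2—5 (4): add. Components now {0,1} {2,4,5} {3} {6}
1—6 (5): add. Components now {0,1,6} {2,4,5} {3}
2—6 (7): add. Components now {0,1,2,4,5,6} {3}
0—4 (8): skip — 0 and 4 already connected.
3—4 (9): add. Components now {0,1,2,3,4,5,6}
Every non-tree edge has weight strictly greater than the heaviest edge on the tree path between its endpoints, so the MST is unique.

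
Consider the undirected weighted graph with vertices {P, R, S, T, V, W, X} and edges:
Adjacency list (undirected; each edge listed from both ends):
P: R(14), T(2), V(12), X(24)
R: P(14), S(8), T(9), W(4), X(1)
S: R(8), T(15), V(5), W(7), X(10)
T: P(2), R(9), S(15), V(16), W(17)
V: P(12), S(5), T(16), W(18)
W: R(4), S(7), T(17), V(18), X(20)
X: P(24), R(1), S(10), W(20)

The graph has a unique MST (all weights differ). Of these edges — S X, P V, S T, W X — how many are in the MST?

Sort edges by weight, then run Kruskal:
R X (1): add — endpoints in different components.
P T (2): add — endpoints in different components.
R W (4): add — endpoints in different components.
S V (5): add — endpoints in different components.
S W (7): add — endpoints in different components.
R S (8): skip — R and S already connected.
R T (9): add — endpoints in different components.
MST edge set: {R X, P T, R W, S V, S W, R T}.
Of the listed edges, {} are in the MST → 0.

0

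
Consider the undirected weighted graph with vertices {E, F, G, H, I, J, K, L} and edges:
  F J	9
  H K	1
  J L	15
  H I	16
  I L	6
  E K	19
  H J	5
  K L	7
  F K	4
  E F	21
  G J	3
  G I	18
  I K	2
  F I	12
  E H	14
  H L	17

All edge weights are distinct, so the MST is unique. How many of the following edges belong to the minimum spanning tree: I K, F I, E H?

Kruskal's algorithm — process edges by increasing weight (ties by edge label):
H K (1): add — endpoints in different components.
I K (2): add — endpoints in different components.
G J (3): add — endpoints in different components.
F K (4): add — endpoints in different components.
H J (5): add — endpoints in different components.
I L (6): add — endpoints in different components.
K L (7): skip — K and L already connected.
F J (9): skip — F and J already connected.
F I (12): skip — F and I already connected.
E H (14): add — endpoints in different components.
MST edge set: {H K, I K, G J, F K, H J, I L, E H}.
Of the listed edges, {I K, E H} are in the MST → 2.

2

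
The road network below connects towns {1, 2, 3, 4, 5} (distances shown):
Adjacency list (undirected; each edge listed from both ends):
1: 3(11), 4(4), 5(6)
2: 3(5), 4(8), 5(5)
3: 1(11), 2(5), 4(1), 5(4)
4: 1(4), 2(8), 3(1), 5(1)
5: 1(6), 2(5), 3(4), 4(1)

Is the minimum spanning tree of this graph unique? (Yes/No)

Kruskal: consider edges lightest-first.
3–4 (1): add. Components now {1} {2} {3,4} {5}
4–5 (1): add. Components now {1} {2} {3,4,5}
1–4 (4): add. Components now {1,3,4,5} {2}
3–5 (4): skip — 3 and 5 already connected.
2–3 (5): add. Components now {1,2,3,4,5}
Non-tree edge 2–5 has weight 5, equal to the heaviest edge on its tree cycle — swapping gives another MST of the same weight. Not unique.

No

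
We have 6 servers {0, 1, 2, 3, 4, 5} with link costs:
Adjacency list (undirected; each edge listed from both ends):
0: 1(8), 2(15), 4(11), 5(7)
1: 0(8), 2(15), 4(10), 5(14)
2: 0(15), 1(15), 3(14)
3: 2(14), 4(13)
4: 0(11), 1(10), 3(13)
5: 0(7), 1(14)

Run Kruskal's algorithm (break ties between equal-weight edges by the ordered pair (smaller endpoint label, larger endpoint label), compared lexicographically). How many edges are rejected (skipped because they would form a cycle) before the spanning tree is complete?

Sort edges by weight, then run Kruskal:
0 5 (7): add. Components now {0,5} {1} {2} {3} {4}
0 1 (8): add. Components now {0,1,5} {2} {3} {4}
1 4 (10): add. Components now {0,1,4,5} {2} {3}
0 4 (11): skip — 0 and 4 already connected.
3 4 (13): add. Components now {0,1,3,4,5} {2}
1 5 (14): skip — 1 and 5 already connected.
2 3 (14): add. Components now {0,1,2,3,4,5}
Edges rejected before the tree was complete: 2.

2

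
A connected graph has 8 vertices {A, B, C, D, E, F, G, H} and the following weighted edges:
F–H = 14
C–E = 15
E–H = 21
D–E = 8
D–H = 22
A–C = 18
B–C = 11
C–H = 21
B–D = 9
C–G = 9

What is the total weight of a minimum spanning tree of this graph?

Grow the tree from F using Prim:
Step 1: cheapest edge leaving the tree is F–H (14); add H.
Step 2: cheapest edge leaving the tree is C–H (21); add C.
Step 3: cheapest edge leaving the tree is C–G (9); add G.
Step 4: cheapest edge leaving the tree is B–C (11); add B.
Step 5: cheapest edge leaving the tree is B–D (9); add D.
Step 6: cheapest edge leaving the tree is D–E (8); add E.
Step 7: cheapest edge leaving the tree is A–C (18); add A.
MST edges: F–H, C–H, C–G, B–C, B–D, D–E, A–C; total weight 14+21+9+11+9+8+18 = 90.

90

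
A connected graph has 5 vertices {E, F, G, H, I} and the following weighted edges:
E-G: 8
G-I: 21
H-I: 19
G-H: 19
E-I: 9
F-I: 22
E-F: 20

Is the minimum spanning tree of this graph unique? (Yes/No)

Kruskal's algorithm — process edges by increasing weight (ties by edge label):
E-G (8): add — endpoints in different components.
E-I (9): add — endpoints in different components.
G-H (19): add — endpoints in different components.
H-I (19): skip — H and I already connected.
E-F (20): add — endpoints in different components.
Non-tree edge H-I has weight 19, equal to the heaviest edge on its tree cycle — swapping gives another MST of the same weight. Not unique.

No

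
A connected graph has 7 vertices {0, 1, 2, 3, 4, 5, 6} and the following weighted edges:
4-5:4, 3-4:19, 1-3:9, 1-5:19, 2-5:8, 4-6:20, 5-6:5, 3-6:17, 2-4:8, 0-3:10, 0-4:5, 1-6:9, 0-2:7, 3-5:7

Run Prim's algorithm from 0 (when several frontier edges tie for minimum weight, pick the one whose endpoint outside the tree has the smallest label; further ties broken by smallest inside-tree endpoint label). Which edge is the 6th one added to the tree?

1-3

Prim's algorithm from 0:
Step 1: cheapest edge leaving the tree is 0-4 (5); add 4.
Step 2: cheapest edge leaving the tree is 4-5 (4); add 5.
Step 3: cheapest edge leaving the tree is 5-6 (5); add 6.
Step 4: cheapest edge leaving the tree is 0-2 (7); add 2.
Step 5: cheapest edge leaving the tree is 3-5 (7); add 3.
Step 6: cheapest edge leaving the tree is 1-3 (9); add 1.
The 6th edge added is 1-3.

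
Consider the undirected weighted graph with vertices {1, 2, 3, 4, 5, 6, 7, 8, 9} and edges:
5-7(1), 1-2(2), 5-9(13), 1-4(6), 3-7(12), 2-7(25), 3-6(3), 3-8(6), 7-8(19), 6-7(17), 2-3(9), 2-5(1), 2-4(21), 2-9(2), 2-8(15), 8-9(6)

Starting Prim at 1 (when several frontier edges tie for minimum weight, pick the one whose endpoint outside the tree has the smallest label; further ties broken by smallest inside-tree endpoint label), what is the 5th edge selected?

1-4

Prim, starting at 1.
Step 1: cheapest edge leaving the tree is 1-2 (2); add 2.
Step 2: cheapest edge leaving the tree is 2-5 (1); add 5.
Step 3: cheapest edge leaving the tree is 5-7 (1); add 7.
Step 4: cheapest edge leaving the tree is 2-9 (2); add 9.
Step 5: cheapest edge leaving the tree is 1-4 (6); add 4.
Step 6: cheapest edge leaving the tree is 8-9 (6); add 8.
Step 7: cheapest edge leaving the tree is 3-8 (6); add 3.
Step 8: cheapest edge leaving the tree is 3-6 (3); add 6.
The 5th edge added is 1-4.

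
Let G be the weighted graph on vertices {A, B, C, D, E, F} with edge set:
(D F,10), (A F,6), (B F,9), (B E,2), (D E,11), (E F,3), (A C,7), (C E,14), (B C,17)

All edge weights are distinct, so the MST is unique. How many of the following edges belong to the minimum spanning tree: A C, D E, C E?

1

Kruskal: consider edges lightest-first.
B E (2): add. Components now {A} {B,E} {C} {D} {F}
E F (3): add. Components now {A} {B,E,F} {C} {D}
A F (6): add. Components now {A,B,E,F} {C} {D}
A C (7): add. Components now {A,B,C,E,F} {D}
B F (9): skip — B and F already connected.
D F (10): add. Components now {A,B,C,D,E,F}
MST edge set: {B E, E F, A F, A C, D F}.
Of the listed edges, {A C} are in the MST → 1.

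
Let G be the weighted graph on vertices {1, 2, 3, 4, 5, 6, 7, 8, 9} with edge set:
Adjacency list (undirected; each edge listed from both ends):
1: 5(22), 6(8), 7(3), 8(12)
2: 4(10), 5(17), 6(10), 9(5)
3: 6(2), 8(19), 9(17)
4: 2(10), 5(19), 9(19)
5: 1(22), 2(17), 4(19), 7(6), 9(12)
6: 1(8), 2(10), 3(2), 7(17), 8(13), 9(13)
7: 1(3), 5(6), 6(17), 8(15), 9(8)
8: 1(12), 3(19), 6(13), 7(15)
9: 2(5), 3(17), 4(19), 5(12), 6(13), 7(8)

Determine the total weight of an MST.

54

Sort edges by weight, then run Kruskal:
3 6 (2): add — endpoints in different components.
1 7 (3): add — endpoints in different components.
2 9 (5): add — endpoints in different components.
5 7 (6): add — endpoints in different components.
1 6 (8): add — endpoints in different components.
7 9 (8): add — endpoints in different components.
2 4 (10): add — endpoints in different components.
2 6 (10): skip — 2 and 6 already connected.
1 8 (12): add — endpoints in different components.
MST edges: 3 6, 1 7, 2 9, 5 7, 1 6, 7 9, 2 4, 1 8; total weight 2+3+5+6+8+8+10+12 = 54.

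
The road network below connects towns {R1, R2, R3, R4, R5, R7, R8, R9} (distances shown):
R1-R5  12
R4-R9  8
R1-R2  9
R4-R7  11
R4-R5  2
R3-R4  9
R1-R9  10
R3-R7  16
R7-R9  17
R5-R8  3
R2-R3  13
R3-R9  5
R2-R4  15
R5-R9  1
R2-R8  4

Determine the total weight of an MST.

Prim's algorithm from R1:
Step 1: cheapest edge leaving the tree is R1-R2 (9); add R2.
Step 2: cheapest edge leaving the tree is R2-R8 (4); add R8.
Step 3: cheapest edge leaving the tree is R5-R8 (3); add R5.
Step 4: cheapest edge leaving the tree is R5-R9 (1); add R9.
Step 5: cheapest edge leaving the tree is R4-R5 (2); add R4.
Step 6: cheapest edge leaving the tree is R3-R9 (5); add R3.
Step 7: cheapest edge leaving the tree is R4-R7 (11); add R7.
MST edges: R1-R2, R2-R8, R5-R8, R5-R9, R4-R5, R3-R9, R4-R7; total weight 9+4+3+1+2+5+11 = 35.

35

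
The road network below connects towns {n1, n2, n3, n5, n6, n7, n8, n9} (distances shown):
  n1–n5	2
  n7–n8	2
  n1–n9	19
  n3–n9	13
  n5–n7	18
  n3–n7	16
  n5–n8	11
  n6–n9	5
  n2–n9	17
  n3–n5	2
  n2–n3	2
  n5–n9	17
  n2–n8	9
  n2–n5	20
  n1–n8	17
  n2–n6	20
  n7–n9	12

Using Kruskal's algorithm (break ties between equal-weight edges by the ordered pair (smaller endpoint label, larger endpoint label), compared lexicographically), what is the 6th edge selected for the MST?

n2-n8

Sort edges by weight, then run Kruskal:
n1–n5 (2): add — endpoints in different components.
n2–n3 (2): add — endpoints in different components.
n3–n5 (2): add — endpoints in different components.
n7–n8 (2): add — endpoints in different components.
n6–n9 (5): add — endpoints in different components.
n2–n8 (9): add — endpoints in different components.
n5–n8 (11): skip — n5 and n8 already connected.
n7–n9 (12): add — endpoints in different components.
The 6th edge added is n2–n8.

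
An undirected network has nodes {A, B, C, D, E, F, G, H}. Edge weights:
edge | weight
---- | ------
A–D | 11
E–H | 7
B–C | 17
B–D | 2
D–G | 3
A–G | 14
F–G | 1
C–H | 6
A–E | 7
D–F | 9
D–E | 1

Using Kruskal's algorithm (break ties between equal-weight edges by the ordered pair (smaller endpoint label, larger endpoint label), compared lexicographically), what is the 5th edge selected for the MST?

C-H

Kruskal's algorithm — process edges by increasing weight (ties by edge label):
D–E (1): add — endpoints in different components.
F–G (1): add — endpoints in different components.
B–D (2): add — endpoints in different components.
D–G (3): add — endpoints in different components.
C–H (6): add — endpoints in different components.
A–E (7): add — endpoints in different components.
E–H (7): add — endpoints in different components.
The 5th edge added is C–H.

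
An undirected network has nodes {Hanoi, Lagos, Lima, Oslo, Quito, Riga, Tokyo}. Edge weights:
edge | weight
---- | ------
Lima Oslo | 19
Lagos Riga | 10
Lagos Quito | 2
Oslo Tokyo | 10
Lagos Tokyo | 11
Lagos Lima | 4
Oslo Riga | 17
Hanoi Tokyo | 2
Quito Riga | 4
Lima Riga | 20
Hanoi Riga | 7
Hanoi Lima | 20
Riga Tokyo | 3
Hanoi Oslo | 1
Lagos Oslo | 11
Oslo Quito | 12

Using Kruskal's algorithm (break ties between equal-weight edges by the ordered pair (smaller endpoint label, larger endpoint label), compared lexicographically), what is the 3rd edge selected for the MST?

Kruskal's algorithm — process edges by increasing weight (ties by edge label):
Hanoi Oslo (1): add. Components now {Quito} {Hanoi,Oslo} {Riga} {Lagos} {Lima} {Tokyo}
Hanoi Tokyo (2): add. Components now {Quito} {Hanoi,Oslo,Tokyo} {Riga} {Lagos} {Lima}
Lagos Quito (2): add. Components now {Lagos,Quito} {Hanoi,Oslo,Tokyo} {Riga} {Lima}
Riga Tokyo (3): add. Components now {Lagos,Quito} {Hanoi,Oslo,Riga,Tokyo} {Lima}
Lagos Lima (4): add. Components now {Lagos,Lima,Quito} {Hanoi,Oslo,Riga,Tokyo}
Quito Riga (4): add. Components now {Hanoi,Lagos,Lima,Oslo,Quito,Riga,Tokyo}
The 3rd edge added is Lagos Quito.

Lagos-Quito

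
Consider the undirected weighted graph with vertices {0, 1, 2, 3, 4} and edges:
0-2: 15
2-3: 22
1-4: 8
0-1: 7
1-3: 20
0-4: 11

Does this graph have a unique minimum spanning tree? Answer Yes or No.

Yes

Kruskal's algorithm — process edges by increasing weight (ties by edge label):
0-1 (7): add. Components now {0,1} {2} {3} {4}
1-4 (8): add. Components now {0,1,4} {2} {3}
0-4 (11): skip — 0 and 4 already connected.
0-2 (15): add. Components now {0,1,2,4} {3}
1-3 (20): add. Components now {0,1,2,3,4}
Every non-tree edge has weight strictly greater than the heaviest edge on the tree path between its endpoints, so the MST is unique.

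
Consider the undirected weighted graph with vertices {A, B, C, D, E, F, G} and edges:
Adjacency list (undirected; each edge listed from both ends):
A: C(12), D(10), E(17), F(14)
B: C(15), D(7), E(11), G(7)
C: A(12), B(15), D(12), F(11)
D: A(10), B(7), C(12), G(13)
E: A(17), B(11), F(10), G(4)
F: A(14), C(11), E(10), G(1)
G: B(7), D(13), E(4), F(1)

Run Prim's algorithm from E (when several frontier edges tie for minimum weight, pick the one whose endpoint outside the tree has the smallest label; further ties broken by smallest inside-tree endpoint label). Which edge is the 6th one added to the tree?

Grow the tree from E using Prim:
Step 1: cheapest edge leaving the tree is E-G (4); add G.
Step 2: cheapest edge leaving the tree is F-G (1); add F.
Step 3: cheapest edge leaving the tree is B-G (7); add B.
Step 4: cheapest edge leaving the tree is B-D (7); add D.
Step 5: cheapest edge leaving the tree is A-D (10); add A.
Step 6: cheapest edge leaving the tree is C-F (11); add C.
The 6th edge added is C-F.

C-F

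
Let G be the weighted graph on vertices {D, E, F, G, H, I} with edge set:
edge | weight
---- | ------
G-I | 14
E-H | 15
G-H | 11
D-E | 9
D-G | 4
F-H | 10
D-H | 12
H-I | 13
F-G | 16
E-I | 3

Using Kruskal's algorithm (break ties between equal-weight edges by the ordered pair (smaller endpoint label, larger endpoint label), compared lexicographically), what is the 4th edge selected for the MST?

Kruskal: consider edges lightest-first.
E-I (3): add. Components now {D} {E,I} {F} {G} {H}
D-G (4): add. Components now {D,G} {E,I} {F} {H}
D-E (9): add. Components now {D,E,G,I} {F} {H}
F-H (10): add. Components now {D,E,G,I} {F,H}
G-H (11): add. Components now {D,E,F,G,H,I}
The 4th edge added is F-H.

F-H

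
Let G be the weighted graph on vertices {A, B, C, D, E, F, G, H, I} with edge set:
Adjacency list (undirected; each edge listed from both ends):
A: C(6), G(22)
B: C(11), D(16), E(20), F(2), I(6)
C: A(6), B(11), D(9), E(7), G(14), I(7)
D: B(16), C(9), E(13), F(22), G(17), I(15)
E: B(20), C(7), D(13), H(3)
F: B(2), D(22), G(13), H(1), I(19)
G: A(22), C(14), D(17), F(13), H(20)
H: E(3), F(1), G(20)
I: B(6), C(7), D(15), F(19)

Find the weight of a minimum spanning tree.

47

Prim, starting at H.
Step 1: cheapest edge leaving the tree is F—H (1); add F.
Step 2: cheapest edge leaving the tree is B—F (2); add B.
Step 3: cheapest edge leaving the tree is E—H (3); add E.
Step 4: cheapest edge leaving the tree is B—I (6); add I.
Step 5: cheapest edge leaving the tree is C—E (7); add C.
Step 6: cheapest edge leaving the tree is A—C (6); add A.
Step 7: cheapest edge leaving the tree is C—D (9); add D.
Step 8: cheapest edge leaving the tree is F—G (13); add G.
MST edges: F—H, B—F, E—H, B—I, C—E, A—C, C—D, F—G; total weight 1+2+3+6+7+6+9+13 = 47.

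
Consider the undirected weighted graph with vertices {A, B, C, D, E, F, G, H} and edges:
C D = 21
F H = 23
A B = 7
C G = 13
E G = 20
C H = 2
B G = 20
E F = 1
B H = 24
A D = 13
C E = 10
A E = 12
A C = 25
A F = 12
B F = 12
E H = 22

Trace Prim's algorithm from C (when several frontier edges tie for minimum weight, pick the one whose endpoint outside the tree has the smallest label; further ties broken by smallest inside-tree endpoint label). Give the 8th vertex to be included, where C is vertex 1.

G

Prim, starting at C.
Step 1: cheapest edge leaving the tree is C H (2); add H.
Step 2: cheapest edge leaving the tree is C E (10); add E.
Step 3: cheapest edge leaving the tree is E F (1); add F.
Step 4: cheapest edge leaving the tree is A E (12); add A.
Step 5: cheapest edge leaving the tree is A B (7); add B.
Step 6: cheapest edge leaving the tree is A D (13); add D.
Step 7: cheapest edge leaving the tree is C G (13); add G.
Vertex order: C, H, E, F, A, B, D, G. The 8th vertex is G.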